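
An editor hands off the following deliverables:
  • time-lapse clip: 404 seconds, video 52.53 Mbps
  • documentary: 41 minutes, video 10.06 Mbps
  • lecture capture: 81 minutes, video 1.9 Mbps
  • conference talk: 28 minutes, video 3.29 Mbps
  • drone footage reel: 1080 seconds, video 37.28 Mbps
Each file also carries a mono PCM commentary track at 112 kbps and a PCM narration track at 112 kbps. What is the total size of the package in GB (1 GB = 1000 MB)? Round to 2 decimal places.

12.92 GB

Audio total: 112 + 112 = 224 kbps = 0.224 Mbps.
time-lapse clip: 52.754 Mbps × 404 s = 21312.6 Mb
documentary: 10.284 Mbps × 2460 s = 25298.6 Mb
lecture capture: 2.124 Mbps × 4860 s = 10322.6 Mb
conference talk: 3.514 Mbps × 1680 s = 5903.5 Mb
drone footage reel: 37.504 Mbps × 1080 s = 40504.3 Mb
Total: 103341.7 Mb = 12917.7 MB.
= 12.92 GB.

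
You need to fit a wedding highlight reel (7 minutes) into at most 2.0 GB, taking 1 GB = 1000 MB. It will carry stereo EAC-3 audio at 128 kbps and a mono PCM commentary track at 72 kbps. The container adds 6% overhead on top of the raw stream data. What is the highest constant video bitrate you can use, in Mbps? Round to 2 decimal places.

Budget: 2.0 GB = 16000.0 Mb.
Stream payload after overhead: 16000.0 / 1.06 = 15094.3 Mb.
7 min = 420 s
Total bitrate budget: 15094.3 Mb / 420 s = 35.939 Mbps.
Audio total: 128 + 72 = 200 kbps = 0.200 Mbps.
Video: 35.939 − 0.200 = 35.739 Mbps.

35.74 Mbps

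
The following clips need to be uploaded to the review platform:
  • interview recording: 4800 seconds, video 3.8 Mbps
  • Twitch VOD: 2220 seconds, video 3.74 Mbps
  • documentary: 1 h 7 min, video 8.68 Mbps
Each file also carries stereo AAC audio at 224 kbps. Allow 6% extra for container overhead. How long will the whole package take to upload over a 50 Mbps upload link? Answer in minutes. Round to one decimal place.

Audio: 224 kbps = 0.224 Mbps.
interview recording: 4.024 Mbps × 4800 s × 1.06 = 20474.1 Mb
Twitch VOD: 3.964 Mbps × 2220 s × 1.06 = 9328.1 Mb
documentary: 8.904 Mbps × 4020 s × 1.06 = 37941.7 Mb
Total: 67743.9 Mb = 8468.0 MB.
At 50 Mbps: 67743.9 / 50 = 1355 s ≈ 22.6 minutes.

22.6 minutes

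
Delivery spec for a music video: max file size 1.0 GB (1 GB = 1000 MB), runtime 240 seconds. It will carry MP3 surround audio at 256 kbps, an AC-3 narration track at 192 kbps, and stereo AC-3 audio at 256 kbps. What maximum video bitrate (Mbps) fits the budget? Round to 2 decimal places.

Budget: 1.0 GB = 8000.0 Mb.
Total bitrate budget: 8000.0 Mb / 240 s = 33.333 Mbps.
Audio total: 256 + 192 + 256 = 704 kbps = 0.704 Mbps.
Video: 33.333 − 0.704 = 32.629 Mbps.

32.63 Mbps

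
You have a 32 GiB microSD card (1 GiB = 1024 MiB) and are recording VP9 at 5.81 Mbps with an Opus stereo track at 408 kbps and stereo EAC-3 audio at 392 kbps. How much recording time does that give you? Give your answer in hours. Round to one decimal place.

Audio total: 408 + 392 = 800 kbps = 0.800 Mbps.
Total bitrate: 5.81 + 0.800 = 6.610 Mbps.
Capacity: 32 GiB = 274,878 Mb.
Recording time: 274,878 / 6.610 = 41,585 s ≈ 11.6 hours.

11.6 hours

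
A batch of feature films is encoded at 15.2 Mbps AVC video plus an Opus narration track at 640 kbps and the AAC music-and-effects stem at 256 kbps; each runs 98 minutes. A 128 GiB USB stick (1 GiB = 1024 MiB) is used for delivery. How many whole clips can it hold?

11

98 min = 5880 s
Audio total: 640 + 256 = 896 kbps = 0.896 Mbps.
Total bitrate: 16.096 Mbps.
Per item: 16.096 Mbps × 5880 s = 94,644 Mb = 11,831 MB.
Capacity: 128 GiB = 1,099,512 Mb; 11.62 items → 11 complete.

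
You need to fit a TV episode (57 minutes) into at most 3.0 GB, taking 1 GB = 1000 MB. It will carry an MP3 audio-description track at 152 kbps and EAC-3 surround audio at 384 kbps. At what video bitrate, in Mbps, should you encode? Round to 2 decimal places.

6.48 Mbps

Budget: 3.0 GB = 24000.0 Mb.
57 min = 3420 s
Total bitrate budget: 24000.0 Mb / 3420 s = 7.018 Mbps.
Audio total: 152 + 384 = 536 kbps = 0.536 Mbps.
Video: 7.018 − 0.536 = 6.482 Mbps.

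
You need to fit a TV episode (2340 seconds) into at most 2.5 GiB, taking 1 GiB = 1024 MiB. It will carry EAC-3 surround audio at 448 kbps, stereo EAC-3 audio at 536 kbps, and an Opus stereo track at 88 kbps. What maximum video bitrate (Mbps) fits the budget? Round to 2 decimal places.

Budget: 2.5 GiB = 21474.8 Mb.
Total bitrate budget: 21474.8 Mb / 2340 s = 9.177 Mbps.
Audio total: 448 + 536 + 88 = 1072 kbps = 1.072 Mbps.
Video: 9.177 − 1.072 = 8.105 Mbps.

8.11 Mbps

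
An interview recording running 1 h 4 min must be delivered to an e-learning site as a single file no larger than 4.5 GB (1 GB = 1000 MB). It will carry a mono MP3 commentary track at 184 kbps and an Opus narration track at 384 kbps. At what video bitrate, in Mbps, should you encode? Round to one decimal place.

Budget: 4.5 GB = 36000.0 Mb.
1 h 4 min = 64 min = 3840 s
Total bitrate budget: 36000.0 Mb / 3840 s = 9.375 Mbps.
Audio total: 184 + 384 = 568 kbps = 0.568 Mbps.
Video: 9.375 − 0.568 = 8.807 Mbps.

8.8 Mbps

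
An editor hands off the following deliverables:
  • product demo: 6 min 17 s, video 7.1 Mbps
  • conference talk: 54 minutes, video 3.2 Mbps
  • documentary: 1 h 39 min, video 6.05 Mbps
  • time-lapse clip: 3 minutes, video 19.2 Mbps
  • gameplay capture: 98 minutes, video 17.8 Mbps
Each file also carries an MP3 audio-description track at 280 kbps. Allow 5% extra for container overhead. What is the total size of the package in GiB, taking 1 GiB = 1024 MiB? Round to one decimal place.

Audio: 280 kbps = 0.280 Mbps.
product demo: 7.380 Mbps × 377 s × 1.05 = 2921.4 Mb
conference talk: 3.480 Mbps × 3240 s × 1.05 = 11839.0 Mb
documentary: 6.330 Mbps × 5940 s × 1.05 = 39480.2 Mb
time-lapse clip: 19.480 Mbps × 180 s × 1.05 = 3681.7 Mb
gameplay capture: 18.080 Mbps × 5880 s × 1.05 = 111625.9 Mb
Total: 169548.2 Mb = 21193.5 MB.
= 19.74 GiB.

19.7 GiB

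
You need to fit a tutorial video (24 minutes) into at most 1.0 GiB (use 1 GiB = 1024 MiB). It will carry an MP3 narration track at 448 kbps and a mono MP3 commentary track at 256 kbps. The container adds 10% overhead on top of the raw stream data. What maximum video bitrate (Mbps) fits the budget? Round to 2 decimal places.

4.72 Mbps

Budget: 1.0 GiB = 8589.9 Mb.
Stream payload after overhead: 8589.9 / 1.10 = 7809.0 Mb.
24 min = 1440 s
Total bitrate budget: 7809.0 Mb / 1440 s = 5.423 Mbps.
Audio total: 448 + 256 = 704 kbps = 0.704 Mbps.
Video: 5.423 − 0.704 = 4.719 Mbps.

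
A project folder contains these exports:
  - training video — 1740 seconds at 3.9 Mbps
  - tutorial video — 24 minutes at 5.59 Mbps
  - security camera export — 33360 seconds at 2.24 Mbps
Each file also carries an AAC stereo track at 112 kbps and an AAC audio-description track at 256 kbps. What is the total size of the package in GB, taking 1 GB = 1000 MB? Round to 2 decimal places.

12.88 GB

Audio total: 112 + 256 = 368 kbps = 0.368 Mbps.
training video: 4.268 Mbps × 1740 s = 7426.3 Mb
tutorial video: 5.958 Mbps × 1440 s = 8579.5 Mb
security camera export: 2.608 Mbps × 33360 s = 87002.9 Mb
Total: 103008.7 Mb = 12876.1 MB.
= 12.88 GB.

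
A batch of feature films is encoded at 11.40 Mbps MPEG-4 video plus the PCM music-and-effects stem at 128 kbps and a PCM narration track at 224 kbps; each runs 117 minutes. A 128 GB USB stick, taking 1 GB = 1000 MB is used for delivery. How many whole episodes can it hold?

117 min = 7020 s
Audio total: 128 + 224 = 352 kbps = 0.352 Mbps.
Total bitrate: 11.752 Mbps.
Per item: 11.752 Mbps × 7020 s = 82,499 Mb = 10,312 MB.
Capacity: 128 GB = 1,024,000 Mb; 12.41 items → 12 complete.

12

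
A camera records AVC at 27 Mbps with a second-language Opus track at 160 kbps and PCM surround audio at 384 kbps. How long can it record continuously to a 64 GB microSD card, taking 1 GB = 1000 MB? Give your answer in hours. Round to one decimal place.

5.2 hours

Audio total: 160 + 384 = 544 kbps = 0.544 Mbps.
Total bitrate: 27 + 0.544 = 27.544 Mbps.
Capacity: 64 GB = 512,000 Mb.
Recording time: 512,000 / 27.544 = 18,588 s ≈ 5.16 hours.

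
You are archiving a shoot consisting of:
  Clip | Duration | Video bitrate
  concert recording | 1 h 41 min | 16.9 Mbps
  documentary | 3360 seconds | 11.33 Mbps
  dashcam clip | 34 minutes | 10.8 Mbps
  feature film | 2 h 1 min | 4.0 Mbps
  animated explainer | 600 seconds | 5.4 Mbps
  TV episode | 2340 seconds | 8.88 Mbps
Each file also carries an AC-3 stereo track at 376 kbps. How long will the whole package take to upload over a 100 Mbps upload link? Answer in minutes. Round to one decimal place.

Audio: 376 kbps = 0.376 Mbps.
concert recording: 17.276 Mbps × 6060 s = 104692.6 Mb
documentary: 11.706 Mbps × 3360 s = 39332.2 Mb
dashcam clip: 11.176 Mbps × 2040 s = 22799.0 Mb
feature film: 4.376 Mbps × 7260 s = 31769.8 Mb
animated explainer: 5.776 Mbps × 600 s = 3465.6 Mb
TV episode: 9.256 Mbps × 2340 s = 21659.0 Mb
Total: 223718.2 Mb = 27964.8 MB.
At 100 Mbps: 223718.2 / 100 = 2237 s ≈ 37.3 minutes.

37.3 minutes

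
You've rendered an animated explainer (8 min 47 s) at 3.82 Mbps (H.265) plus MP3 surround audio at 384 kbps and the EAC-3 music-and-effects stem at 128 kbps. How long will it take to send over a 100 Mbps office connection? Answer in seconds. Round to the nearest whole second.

23 seconds

8 min 47 s = 527 s
Audio total: 384 + 128 = 512 kbps = 0.512 Mbps.
Total bitrate: 4.332 Mbps.
File: 4.332 Mbps × 527 s = 2283.0 Mb.
At 100 Mbps: 2283.0 / 100 = 22.8 s ≈ 22.8 seconds.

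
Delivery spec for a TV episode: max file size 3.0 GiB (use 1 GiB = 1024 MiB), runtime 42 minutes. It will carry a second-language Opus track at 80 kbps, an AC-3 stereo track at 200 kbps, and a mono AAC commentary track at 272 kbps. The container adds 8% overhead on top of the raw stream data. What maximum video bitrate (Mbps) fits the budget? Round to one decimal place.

Budget: 3.0 GiB = 25769.8 Mb.
Stream payload after overhead: 25769.8 / 1.08 = 23860.9 Mb.
42 min = 2520 s
Total bitrate budget: 23860.9 Mb / 2520 s = 9.469 Mbps.
Audio total: 80 + 200 + 272 = 552 kbps = 0.552 Mbps.
Video: 9.469 − 0.552 = 8.917 Mbps.

8.9 Mbps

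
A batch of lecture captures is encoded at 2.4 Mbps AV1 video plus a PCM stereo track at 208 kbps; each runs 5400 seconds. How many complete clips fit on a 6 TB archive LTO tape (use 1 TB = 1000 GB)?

Audio: 208 kbps = 0.208 Mbps.
Total bitrate: 2.608 Mbps.
Per item: 2.608 Mbps × 5400 s = 14,083 Mb = 1,760 MB.
Capacity: 6 TB = 48,000,000 Mb; 3408.32 items → 3408 complete.

3408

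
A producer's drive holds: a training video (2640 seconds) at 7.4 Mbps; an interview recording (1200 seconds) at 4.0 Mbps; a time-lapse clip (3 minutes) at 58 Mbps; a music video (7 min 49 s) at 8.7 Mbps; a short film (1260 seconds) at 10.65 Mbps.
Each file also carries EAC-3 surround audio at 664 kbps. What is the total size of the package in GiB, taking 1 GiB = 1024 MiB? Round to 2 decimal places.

Audio: 664 kbps = 0.664 Mbps.
training video: 8.064 Mbps × 2640 s = 21289.0 Mb
interview recording: 4.664 Mbps × 1200 s = 5596.8 Mb
time-lapse clip: 58.664 Mbps × 180 s = 10559.5 Mb
music video: 9.364 Mbps × 469 s = 4391.7 Mb
short film: 11.314 Mbps × 1260 s = 14255.6 Mb
Total: 56092.6 Mb = 7011.6 MB.
= 6.530 GiB.

6.53 GiB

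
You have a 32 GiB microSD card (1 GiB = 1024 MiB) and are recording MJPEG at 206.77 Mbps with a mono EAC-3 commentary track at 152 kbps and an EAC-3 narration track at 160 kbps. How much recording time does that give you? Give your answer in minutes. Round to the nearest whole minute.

Audio total: 152 + 160 = 312 kbps = 0.312 Mbps.
Total bitrate: 206.77 + 0.312 = 207.082 Mbps.
Capacity: 32 GiB = 274,878 Mb.
Recording time: 274,878 / 207.082 = 1,327 s ≈ 22.1 minutes.

22 minutes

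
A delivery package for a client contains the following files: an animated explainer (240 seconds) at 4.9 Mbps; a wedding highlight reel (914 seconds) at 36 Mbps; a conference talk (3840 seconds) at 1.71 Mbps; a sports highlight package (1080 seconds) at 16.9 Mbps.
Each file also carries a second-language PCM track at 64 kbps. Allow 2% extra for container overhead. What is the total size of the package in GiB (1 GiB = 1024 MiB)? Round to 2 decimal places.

Audio: 64 kbps = 0.064 Mbps.
animated explainer: 4.964 Mbps × 240 s × 1.02 = 1215.2 Mb
wedding highlight reel: 36.064 Mbps × 914 s × 1.02 = 33621.7 Mb
conference talk: 1.774 Mbps × 3840 s × 1.02 = 6948.4 Mb
sports highlight package: 16.964 Mbps × 1080 s × 1.02 = 18687.5 Mb
Total: 60472.9 Mb = 7559.1 MB.
= 7.040 GiB.

7.04 GiB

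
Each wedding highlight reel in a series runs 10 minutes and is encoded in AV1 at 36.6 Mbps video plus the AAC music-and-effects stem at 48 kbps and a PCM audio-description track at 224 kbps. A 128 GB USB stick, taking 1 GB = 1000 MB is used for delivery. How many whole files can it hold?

46

10 min = 600 s
Audio total: 48 + 224 = 272 kbps = 0.272 Mbps.
Total bitrate: 36.872 Mbps.
Per item: 36.872 Mbps × 600 s = 22,123 Mb = 2,765 MB.
Capacity: 128 GB = 1,024,000 Mb; 46.29 items → 46 complete.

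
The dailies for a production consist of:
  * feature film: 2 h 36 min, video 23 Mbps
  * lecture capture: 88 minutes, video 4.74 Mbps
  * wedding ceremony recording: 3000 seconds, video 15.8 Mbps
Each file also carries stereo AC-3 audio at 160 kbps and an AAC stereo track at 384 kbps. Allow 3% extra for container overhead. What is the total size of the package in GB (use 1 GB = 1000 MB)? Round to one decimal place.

Audio total: 160 + 384 = 544 kbps = 0.544 Mbps.
feature film: 23.544 Mbps × 9360 s × 1.03 = 226983.0 Mb
lecture capture: 5.284 Mbps × 5280 s × 1.03 = 28736.5 Mb
wedding ceremony recording: 16.344 Mbps × 3000 s × 1.03 = 50503.0 Mb
Total: 306222.5 Mb = 38277.8 MB.
= 38.28 GB.

38.3 GB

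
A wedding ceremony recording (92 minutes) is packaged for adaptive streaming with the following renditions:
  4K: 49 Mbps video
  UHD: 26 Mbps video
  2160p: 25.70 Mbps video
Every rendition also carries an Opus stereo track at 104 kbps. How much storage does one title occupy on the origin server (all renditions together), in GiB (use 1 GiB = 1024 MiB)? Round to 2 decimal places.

92 min = 5520 s
Audio: 104 kbps = 0.104 Mbps.
Sum of rendition bitrates: (49+0.104) + (26+0.104) + (25.70+0.104) = 101.012 Mbps.
× 5520 s = 557,586 Mb = 69,698 MB = 64.91 GiB.

64.91 GiB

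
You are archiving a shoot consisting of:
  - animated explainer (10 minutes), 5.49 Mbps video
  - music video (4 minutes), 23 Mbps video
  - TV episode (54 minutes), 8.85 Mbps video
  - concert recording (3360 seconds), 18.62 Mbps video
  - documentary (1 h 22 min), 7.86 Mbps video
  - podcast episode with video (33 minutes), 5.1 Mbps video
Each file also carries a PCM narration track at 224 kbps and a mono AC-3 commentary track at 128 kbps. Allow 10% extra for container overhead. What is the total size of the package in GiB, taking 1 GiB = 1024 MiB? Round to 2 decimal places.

Audio total: 224 + 128 = 352 kbps = 0.352 Mbps.
animated explainer: 5.842 Mbps × 600 s × 1.10 = 3855.7 Mb
music video: 23.352 Mbps × 240 s × 1.10 = 6164.9 Mb
TV episode: 9.202 Mbps × 3240 s × 1.10 = 32795.9 Mb
concert recording: 18.972 Mbps × 3360 s × 1.10 = 70120.5 Mb
documentary: 8.212 Mbps × 4920 s × 1.10 = 44443.3 Mb
podcast episode with video: 5.452 Mbps × 1980 s × 1.10 = 11874.5 Mb
Total: 169254.9 Mb = 21156.9 MB.
= 19.70 GiB.

19.70 GiB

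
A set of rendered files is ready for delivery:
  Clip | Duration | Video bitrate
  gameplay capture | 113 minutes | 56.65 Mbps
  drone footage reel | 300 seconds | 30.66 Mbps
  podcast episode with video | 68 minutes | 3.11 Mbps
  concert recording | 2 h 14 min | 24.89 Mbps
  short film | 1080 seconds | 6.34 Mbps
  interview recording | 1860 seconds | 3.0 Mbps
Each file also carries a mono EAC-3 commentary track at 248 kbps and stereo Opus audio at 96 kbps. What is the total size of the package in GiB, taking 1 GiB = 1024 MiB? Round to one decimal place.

72.9 GiB

Audio total: 248 + 96 = 344 kbps = 0.344 Mbps.
gameplay capture: 56.994 Mbps × 6780 s = 386419.3 Mb
drone footage reel: 31.004 Mbps × 300 s = 9301.2 Mb
podcast episode with video: 3.454 Mbps × 4080 s = 14092.3 Mb
concert recording: 25.234 Mbps × 8040 s = 202881.4 Mb
short film: 6.684 Mbps × 1080 s = 7218.7 Mb
interview recording: 3.344 Mbps × 1860 s = 6219.8 Mb
Total: 626132.8 Mb = 78266.6 MB.
= 72.89 GiB.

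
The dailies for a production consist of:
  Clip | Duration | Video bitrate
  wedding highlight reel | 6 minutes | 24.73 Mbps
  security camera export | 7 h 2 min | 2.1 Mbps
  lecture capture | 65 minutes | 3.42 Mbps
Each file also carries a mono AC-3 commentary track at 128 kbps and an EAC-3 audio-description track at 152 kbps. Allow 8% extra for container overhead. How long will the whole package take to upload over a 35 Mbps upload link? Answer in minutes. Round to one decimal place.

Audio total: 128 + 152 = 280 kbps = 0.280 Mbps.
wedding highlight reel: 25.010 Mbps × 360 s × 1.08 = 9723.9 Mb
security camera export: 2.380 Mbps × 25320 s × 1.08 = 65082.5 Mb
lecture capture: 3.700 Mbps × 3900 s × 1.08 = 15584.4 Mb
Total: 90390.8 Mb = 11298.9 MB.
At 35 Mbps: 90390.8 / 35 = 2583 s ≈ 43 minutes.

43.0 minutes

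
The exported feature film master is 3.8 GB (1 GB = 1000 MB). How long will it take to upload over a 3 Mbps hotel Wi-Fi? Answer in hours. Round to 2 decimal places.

2.81 hours

File: 3.8 GB = 30400.0 Mb.
At 3 Mbps: 30400.0 / 3 = 10133.3 s ≈ 2.81 hours.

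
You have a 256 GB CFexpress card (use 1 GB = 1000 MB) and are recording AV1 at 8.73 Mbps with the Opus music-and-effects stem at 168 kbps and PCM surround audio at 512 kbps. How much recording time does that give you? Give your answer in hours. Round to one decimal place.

60.5 hours

Audio total: 168 + 512 = 680 kbps = 0.680 Mbps.
Total bitrate: 8.73 + 0.680 = 9.410 Mbps.
Capacity: 256 GB = 2,048,000 Mb.
Recording time: 2,048,000 / 9.410 = 217,641 s ≈ 60.5 hours.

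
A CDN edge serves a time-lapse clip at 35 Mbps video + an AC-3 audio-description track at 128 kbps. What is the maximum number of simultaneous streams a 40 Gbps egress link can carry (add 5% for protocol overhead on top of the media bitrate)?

1084

Audio: 128 kbps = 0.128 Mbps.
Per-viewer media rate: 35.128 Mbps.
On the wire with 5% overhead: 36.884 Mbps.
40 Gbps = 40,000 Mbps; 40,000 / 36.884 = 1084.47 → 1084 viewers.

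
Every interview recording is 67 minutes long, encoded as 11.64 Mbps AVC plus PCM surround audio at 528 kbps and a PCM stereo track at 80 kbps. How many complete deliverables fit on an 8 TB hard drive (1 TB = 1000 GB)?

1299

67 min = 4020 s
Audio total: 528 + 80 = 608 kbps = 0.608 Mbps.
Total bitrate: 12.248 Mbps.
Per item: 12.248 Mbps × 4020 s = 49,237 Mb = 6,155 MB.
Capacity: 8 TB = 64,000,000 Mb; 1299.84 items → 1299 complete.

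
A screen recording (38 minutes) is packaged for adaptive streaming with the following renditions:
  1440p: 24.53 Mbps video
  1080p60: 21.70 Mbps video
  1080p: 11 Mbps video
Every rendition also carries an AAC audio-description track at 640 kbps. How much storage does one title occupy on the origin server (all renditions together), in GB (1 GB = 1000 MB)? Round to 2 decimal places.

16.86 GB

38 min = 2280 s
Audio: 640 kbps = 0.640 Mbps.
Sum of rendition bitrates: (24.53+0.640) + (21.70+0.640) + (11+0.640) = 59.150 Mbps.
× 2280 s = 134,862 Mb = 16,858 MB = 16.86 GB.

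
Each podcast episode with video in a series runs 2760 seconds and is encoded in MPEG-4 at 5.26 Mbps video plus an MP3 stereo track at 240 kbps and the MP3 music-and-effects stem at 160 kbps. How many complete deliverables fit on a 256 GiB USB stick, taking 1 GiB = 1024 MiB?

140

Audio total: 240 + 160 = 400 kbps = 0.400 Mbps.
Total bitrate: 5.660 Mbps.
Per item: 5.660 Mbps × 2760 s = 15,622 Mb = 1,953 MB.
Capacity: 256 GiB = 2,199,023 Mb; 140.77 items → 140 complete.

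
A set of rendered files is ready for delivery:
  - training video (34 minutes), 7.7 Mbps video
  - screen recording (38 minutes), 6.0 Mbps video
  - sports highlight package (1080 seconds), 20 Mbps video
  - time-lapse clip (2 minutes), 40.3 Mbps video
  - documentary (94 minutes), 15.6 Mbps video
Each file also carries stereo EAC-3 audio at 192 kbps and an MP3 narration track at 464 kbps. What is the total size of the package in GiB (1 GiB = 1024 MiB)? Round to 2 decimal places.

17.59 GiB

Audio total: 192 + 464 = 656 kbps = 0.656 Mbps.
training video: 8.356 Mbps × 2040 s = 17046.2 Mb
screen recording: 6.656 Mbps × 2280 s = 15175.7 Mb
sports highlight package: 20.656 Mbps × 1080 s = 22308.5 Mb
time-lapse clip: 40.956 Mbps × 120 s = 4914.7 Mb
documentary: 16.256 Mbps × 5640 s = 91683.8 Mb
Total: 151129.0 Mb = 18891.1 MB.
= 17.59 GiB.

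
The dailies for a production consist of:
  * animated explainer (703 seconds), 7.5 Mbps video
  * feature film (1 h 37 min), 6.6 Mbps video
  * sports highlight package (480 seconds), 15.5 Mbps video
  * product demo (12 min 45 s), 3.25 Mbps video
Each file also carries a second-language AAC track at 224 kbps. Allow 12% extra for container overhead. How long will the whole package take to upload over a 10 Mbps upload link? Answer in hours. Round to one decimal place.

1.7 hours

Audio: 224 kbps = 0.224 Mbps.
animated explainer: 7.724 Mbps × 703 s × 1.12 = 6081.6 Mb
feature film: 6.824 Mbps × 5820 s × 1.12 = 44481.6 Mb
sports highlight package: 15.724 Mbps × 480 s × 1.12 = 8453.2 Mb
product demo: 3.474 Mbps × 765 s × 1.12 = 2976.5 Mb
Total: 61992.9 Mb = 7749.1 MB.
At 10 Mbps: 61992.9 / 10 = 6199 s ≈ 1.72 hours.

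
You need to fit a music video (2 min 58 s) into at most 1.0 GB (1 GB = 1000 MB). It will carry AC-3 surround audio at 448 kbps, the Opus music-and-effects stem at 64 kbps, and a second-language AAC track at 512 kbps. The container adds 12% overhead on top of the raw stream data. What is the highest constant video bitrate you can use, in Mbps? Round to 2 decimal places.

Budget: 1.0 GB = 8000.0 Mb.
Stream payload after overhead: 8000.0 / 1.12 = 7142.9 Mb.
2 min 58 s = 178 s
Total bitrate budget: 7142.9 Mb / 178 s = 40.128 Mbps.
Audio total: 448 + 64 + 512 = 1024 kbps = 1.024 Mbps.
Video: 40.128 − 1.024 = 39.104 Mbps.

39.10 Mbps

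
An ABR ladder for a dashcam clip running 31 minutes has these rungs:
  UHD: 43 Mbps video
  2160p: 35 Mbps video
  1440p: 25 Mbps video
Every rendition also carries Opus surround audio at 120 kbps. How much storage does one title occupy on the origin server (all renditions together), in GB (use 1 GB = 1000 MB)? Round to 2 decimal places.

24.03 GB

31 min = 1860 s
Audio: 120 kbps = 0.120 Mbps.
Sum of rendition bitrates: (43+0.120) + (35+0.120) + (25+0.120) = 103.360 Mbps.
× 1860 s = 192,250 Mb = 24,031 MB = 24.03 GB.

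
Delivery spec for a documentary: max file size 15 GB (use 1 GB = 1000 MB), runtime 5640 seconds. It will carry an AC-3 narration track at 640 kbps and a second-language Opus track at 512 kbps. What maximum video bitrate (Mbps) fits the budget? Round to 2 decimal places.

20.12 Mbps

Budget: 15 GB = 120000.0 Mb.
Total bitrate budget: 120000.0 Mb / 5640 s = 21.277 Mbps.
Audio total: 640 + 512 = 1152 kbps = 1.152 Mbps.
Video: 21.277 − 1.152 = 20.125 Mbps.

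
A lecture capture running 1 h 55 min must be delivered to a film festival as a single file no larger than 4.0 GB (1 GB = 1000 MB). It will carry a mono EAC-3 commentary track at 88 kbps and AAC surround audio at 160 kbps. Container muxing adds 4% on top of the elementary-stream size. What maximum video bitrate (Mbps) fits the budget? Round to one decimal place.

Budget: 4.0 GB = 32000.0 Mb.
Stream payload after overhead: 32000.0 / 1.04 = 30769.2 Mb.
1 h 55 min = 115 min = 6900 s
Total bitrate budget: 30769.2 Mb / 6900 s = 4.459 Mbps.
Audio total: 88 + 160 = 248 kbps = 0.248 Mbps.
Video: 4.459 − 0.248 = 4.211 Mbps.

4.2 Mbps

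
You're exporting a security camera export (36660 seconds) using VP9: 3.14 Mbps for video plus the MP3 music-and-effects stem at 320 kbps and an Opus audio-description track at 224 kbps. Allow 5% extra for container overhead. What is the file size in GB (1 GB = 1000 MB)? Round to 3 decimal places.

Audio total: 320 + 224 = 544 kbps = 0.544 Mbps.
Total bitrate: 3.14 + 0.544 = 3.684 Mbps.
Stream data: 3.684 Mbps × 36660 s = 135055.4 Mb.
With 5% container overhead: ×1.05.
141,808 Mb ÷ 8 = 17,726 MB → 17.73 GB.

17.726 GB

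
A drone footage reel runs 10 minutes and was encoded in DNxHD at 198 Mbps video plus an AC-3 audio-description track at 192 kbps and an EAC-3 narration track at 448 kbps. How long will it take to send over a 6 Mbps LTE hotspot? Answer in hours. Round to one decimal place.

5.5 hours

10 min = 600 s
Audio total: 192 + 448 = 640 kbps = 0.640 Mbps.
Total bitrate: 198.640 Mbps.
File: 198.640 Mbps × 600 s = 119184.0 Mb.
At 6 Mbps: 119184.0 / 6 = 19864.0 s ≈ 5.52 hours.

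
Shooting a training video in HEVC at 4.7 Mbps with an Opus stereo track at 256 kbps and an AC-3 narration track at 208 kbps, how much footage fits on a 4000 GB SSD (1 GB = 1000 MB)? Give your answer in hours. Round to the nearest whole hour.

1721 hours

Audio total: 256 + 208 = 464 kbps = 0.464 Mbps.
Total bitrate: 4.7 + 0.464 = 5.164 Mbps.
Capacity: 4000 GB = 32,000,000 Mb.
Recording time: 32,000,000 / 5.164 = 6,196,747 s ≈ 1,721 hours.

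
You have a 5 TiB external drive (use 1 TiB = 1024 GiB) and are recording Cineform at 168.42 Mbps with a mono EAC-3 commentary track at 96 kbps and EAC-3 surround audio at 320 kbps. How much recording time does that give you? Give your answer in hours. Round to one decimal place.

Audio total: 96 + 320 = 416 kbps = 0.416 Mbps.
Total bitrate: 168.42 + 0.416 = 168.836 Mbps.
Capacity: 5 TiB = 43,980,465 Mb.
Recording time: 43,980,465 / 168.836 = 260,492 s ≈ 72.4 hours.

72.4 hours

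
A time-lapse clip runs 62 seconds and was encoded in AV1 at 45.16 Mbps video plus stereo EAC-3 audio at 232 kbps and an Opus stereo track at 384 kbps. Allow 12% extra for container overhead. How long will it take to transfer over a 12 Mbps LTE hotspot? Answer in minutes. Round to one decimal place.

Audio total: 232 + 384 = 616 kbps = 0.616 Mbps.
Total bitrate: 45.776 Mbps.
File: 45.776 Mbps × 62 s = 2838.1 Mb.
With 12% container overhead: ×1.12. → 3178.7 Mb.
At 12 Mbps: 3178.7 / 12 = 264.9 s ≈ 4.41 minutes.

4.4 minutes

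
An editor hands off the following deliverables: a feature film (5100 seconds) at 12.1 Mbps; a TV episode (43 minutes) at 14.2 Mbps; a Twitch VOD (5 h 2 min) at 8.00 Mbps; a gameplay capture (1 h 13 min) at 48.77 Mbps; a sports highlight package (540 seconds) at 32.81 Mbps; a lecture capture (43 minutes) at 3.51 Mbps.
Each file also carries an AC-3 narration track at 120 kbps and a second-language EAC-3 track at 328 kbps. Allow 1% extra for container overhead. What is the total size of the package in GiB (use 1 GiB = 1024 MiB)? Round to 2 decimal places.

Audio total: 120 + 328 = 448 kbps = 0.448 Mbps.
feature film: 12.548 Mbps × 5100 s × 1.01 = 64634.7 Mb
TV episode: 14.648 Mbps × 2580 s × 1.01 = 38169.8 Mb
Twitch VOD: 8.448 Mbps × 18120 s × 1.01 = 154608.5 Mb
gameplay capture: 49.218 Mbps × 4380 s × 1.01 = 217730.6 Mb
sports highlight package: 33.258 Mbps × 540 s × 1.01 = 18138.9 Mb
lecture capture: 3.958 Mbps × 2580 s × 1.01 = 10313.8 Mb
Total: 503596.3 Mb = 62949.5 MB.
= 58.63 GiB.

58.63 GiB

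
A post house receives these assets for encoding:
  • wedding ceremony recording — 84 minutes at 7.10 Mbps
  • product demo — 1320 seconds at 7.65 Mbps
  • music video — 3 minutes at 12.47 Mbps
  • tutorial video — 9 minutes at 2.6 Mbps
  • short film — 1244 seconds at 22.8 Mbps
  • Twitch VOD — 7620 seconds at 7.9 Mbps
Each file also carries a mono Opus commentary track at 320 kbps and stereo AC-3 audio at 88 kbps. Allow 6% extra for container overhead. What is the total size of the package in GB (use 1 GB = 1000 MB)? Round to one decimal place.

19.2 GB

Audio total: 320 + 88 = 408 kbps = 0.408 Mbps.
wedding ceremony recording: 7.508 Mbps × 5040 s × 1.06 = 40110.7 Mb
product demo: 8.058 Mbps × 1320 s × 1.06 = 11274.8 Mb
music video: 12.878 Mbps × 180 s × 1.06 = 2457.1 Mb
tutorial video: 3.008 Mbps × 540 s × 1.06 = 1721.8 Mb
short film: 23.208 Mbps × 1244 s × 1.06 = 30603.0 Mb
Twitch VOD: 8.308 Mbps × 7620 s × 1.06 = 67105.4 Mb
Total: 153272.8 Mb = 19159.1 MB.
= 19.16 GB.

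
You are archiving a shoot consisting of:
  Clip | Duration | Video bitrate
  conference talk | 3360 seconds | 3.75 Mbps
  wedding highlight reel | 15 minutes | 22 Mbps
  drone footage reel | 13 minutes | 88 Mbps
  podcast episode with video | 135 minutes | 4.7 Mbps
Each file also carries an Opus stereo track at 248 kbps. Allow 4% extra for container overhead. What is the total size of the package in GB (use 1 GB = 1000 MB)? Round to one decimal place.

Audio: 248 kbps = 0.248 Mbps.
conference talk: 3.998 Mbps × 3360 s × 1.04 = 13970.6 Mb
wedding highlight reel: 22.248 Mbps × 900 s × 1.04 = 20824.1 Mb
drone footage reel: 88.248 Mbps × 780 s × 1.04 = 71586.8 Mb
podcast episode with video: 4.948 Mbps × 8100 s × 1.04 = 41682.0 Mb
Total: 148063.5 Mb = 18507.9 MB.
= 18.51 GB.

18.5 GB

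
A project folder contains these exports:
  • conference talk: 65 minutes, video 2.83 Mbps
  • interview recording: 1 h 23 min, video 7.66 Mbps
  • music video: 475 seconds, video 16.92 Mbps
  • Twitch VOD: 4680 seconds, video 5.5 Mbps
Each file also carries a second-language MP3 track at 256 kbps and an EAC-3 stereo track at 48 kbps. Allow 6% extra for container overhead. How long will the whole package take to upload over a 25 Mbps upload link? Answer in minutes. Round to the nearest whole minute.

62 minutes

Audio total: 256 + 48 = 304 kbps = 0.304 Mbps.
conference talk: 3.134 Mbps × 3900 s × 1.06 = 12956.0 Mb
interview recording: 7.964 Mbps × 4980 s × 1.06 = 42040.4 Mb
music video: 17.224 Mbps × 475 s × 1.06 = 8672.3 Mb
Twitch VOD: 5.804 Mbps × 4680 s × 1.06 = 28792.5 Mb
Total: 92461.1 Mb = 11557.6 MB.
At 25 Mbps: 92461.1 / 25 = 3698 s ≈ 61.6 minutes.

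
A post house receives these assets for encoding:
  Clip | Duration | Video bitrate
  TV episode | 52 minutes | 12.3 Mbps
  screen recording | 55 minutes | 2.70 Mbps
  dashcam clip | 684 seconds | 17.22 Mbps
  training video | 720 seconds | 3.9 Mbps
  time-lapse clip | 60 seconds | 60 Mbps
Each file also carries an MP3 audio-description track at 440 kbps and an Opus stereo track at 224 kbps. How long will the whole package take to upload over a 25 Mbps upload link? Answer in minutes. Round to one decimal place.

47.1 minutes

Audio total: 440 + 224 = 664 kbps = 0.664 Mbps.
TV episode: 12.964 Mbps × 3120 s = 40447.7 Mb
screen recording: 3.364 Mbps × 3300 s = 11101.2 Mb
dashcam clip: 17.884 Mbps × 684 s = 12232.7 Mb
training video: 4.564 Mbps × 720 s = 3286.1 Mb
time-lapse clip: 60.664 Mbps × 60 s = 3639.8 Mb
Total: 70707.5 Mb = 8838.4 MB.
At 25 Mbps: 70707.5 / 25 = 2828 s ≈ 47.1 minutes.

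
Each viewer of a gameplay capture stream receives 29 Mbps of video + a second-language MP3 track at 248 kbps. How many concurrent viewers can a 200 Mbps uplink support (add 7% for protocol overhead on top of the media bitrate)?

6

Audio: 248 kbps = 0.248 Mbps.
Per-viewer media rate: 29.248 Mbps.
On the wire with 7% overhead: 31.295 Mbps.
200 Mbps = 200.0 Mbps; 200.0 / 31.295 = 6.39 → 6 viewers.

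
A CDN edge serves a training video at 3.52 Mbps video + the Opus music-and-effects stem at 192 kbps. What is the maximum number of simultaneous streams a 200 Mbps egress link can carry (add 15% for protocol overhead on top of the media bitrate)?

Audio: 192 kbps = 0.192 Mbps.
Per-viewer media rate: 3.712 Mbps.
On the wire with 15% overhead: 4.269 Mbps.
200 Mbps = 200.0 Mbps; 200.0 / 4.269 = 46.85 → 46 viewers.

46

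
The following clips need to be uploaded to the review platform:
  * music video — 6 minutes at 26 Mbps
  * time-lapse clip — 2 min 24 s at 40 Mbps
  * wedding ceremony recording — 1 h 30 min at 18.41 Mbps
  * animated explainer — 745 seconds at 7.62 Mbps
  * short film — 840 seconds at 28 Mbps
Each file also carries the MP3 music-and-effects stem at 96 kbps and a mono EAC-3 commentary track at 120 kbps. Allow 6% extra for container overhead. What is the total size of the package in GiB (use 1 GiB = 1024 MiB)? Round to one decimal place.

Audio total: 96 + 120 = 216 kbps = 0.216 Mbps.
music video: 26.216 Mbps × 360 s × 1.06 = 10004.0 Mb
time-lapse clip: 40.216 Mbps × 144 s × 1.06 = 6138.6 Mb
wedding ceremony recording: 18.626 Mbps × 5400 s × 1.06 = 106615.2 Mb
animated explainer: 7.836 Mbps × 745 s × 1.06 = 6188.1 Mb
short film: 28.216 Mbps × 840 s × 1.06 = 25123.5 Mb
Total: 154069.4 Mb = 19258.7 MB.
= 17.94 GiB.

17.9 GiB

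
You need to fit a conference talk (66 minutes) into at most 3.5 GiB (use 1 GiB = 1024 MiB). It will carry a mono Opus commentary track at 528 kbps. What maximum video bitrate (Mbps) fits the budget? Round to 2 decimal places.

Budget: 3.5 GiB = 30064.8 Mb.
66 min = 3960 s
Total bitrate budget: 30064.8 Mb / 3960 s = 7.592 Mbps.
Audio: 528 kbps = 0.528 Mbps.
Video: 7.592 − 0.528 = 7.064 Mbps.

7.06 Mbps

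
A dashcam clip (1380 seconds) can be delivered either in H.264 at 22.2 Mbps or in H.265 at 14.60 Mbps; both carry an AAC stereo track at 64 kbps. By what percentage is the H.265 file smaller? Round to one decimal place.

34.1%

Audio: 64 kbps = 0.064 Mbps.
H.264: 22.264 Mbps × 1380 s = 30724.3 Mb = 3.841 GB.
H.265: 14.664 Mbps × 1380 s = 20236.3 Mb = 2.530 GB.
Reduction: (1 − 2.530/3.841) × 100 = 34.14%.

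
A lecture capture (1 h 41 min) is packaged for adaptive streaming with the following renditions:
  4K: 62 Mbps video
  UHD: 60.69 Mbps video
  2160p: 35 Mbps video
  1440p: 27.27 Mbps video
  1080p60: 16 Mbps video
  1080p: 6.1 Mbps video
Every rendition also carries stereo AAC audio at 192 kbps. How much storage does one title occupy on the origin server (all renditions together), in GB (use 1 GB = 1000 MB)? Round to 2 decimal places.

157.72 GB

1 h 41 min = 101 min = 6060 s
Audio: 192 kbps = 0.192 Mbps.
Sum of rendition bitrates: (62+0.192) + (60.69+0.192) + (35+0.192) + (27.27+0.192) + (16+0.192) + (6.1+0.192) = 208.212 Mbps.
× 6060 s = 1,261,765 Mb = 157,721 MB = 157.7 GB.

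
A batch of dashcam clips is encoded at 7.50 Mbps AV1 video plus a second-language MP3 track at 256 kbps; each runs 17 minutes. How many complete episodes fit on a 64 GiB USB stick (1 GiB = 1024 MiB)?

69

17 min = 1020 s
Audio: 256 kbps = 0.256 Mbps.
Total bitrate: 7.756 Mbps.
Per item: 7.756 Mbps × 1020 s = 7,911 Mb = 988.9 MB.
Capacity: 64 GiB = 549,756 Mb; 69.49 items → 69 complete.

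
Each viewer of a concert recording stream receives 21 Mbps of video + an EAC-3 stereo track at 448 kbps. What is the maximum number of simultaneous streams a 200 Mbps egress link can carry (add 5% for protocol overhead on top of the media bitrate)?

8

Audio: 448 kbps = 0.448 Mbps.
Per-viewer media rate: 21.448 Mbps.
On the wire with 5% overhead: 22.520 Mbps.
200 Mbps = 200.0 Mbps; 200.0 / 22.520 = 8.88 → 8 viewers.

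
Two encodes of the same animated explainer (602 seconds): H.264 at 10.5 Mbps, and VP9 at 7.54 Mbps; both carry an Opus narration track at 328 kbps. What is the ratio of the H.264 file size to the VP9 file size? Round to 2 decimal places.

Audio: 328 kbps = 0.328 Mbps.
H.264: 10.828 Mbps × 602 s = 6518.5 Mb = 0.815 GB.
VP9: 7.868 Mbps × 602 s = 4736.5 Mb = 0.592 GB.
Ratio: 0.815 / 0.592 = 1.376.

1.38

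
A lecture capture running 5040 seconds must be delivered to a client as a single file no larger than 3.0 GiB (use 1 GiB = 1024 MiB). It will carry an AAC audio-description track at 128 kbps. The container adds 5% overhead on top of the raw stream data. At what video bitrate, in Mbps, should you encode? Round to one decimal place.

4.7 Mbps

Budget: 3.0 GiB = 25769.8 Mb.
Stream payload after overhead: 25769.8 / 1.05 = 24542.7 Mb.
Total bitrate budget: 24542.7 Mb / 5040 s = 4.870 Mbps.
Audio: 128 kbps = 0.128 Mbps.
Video: 4.870 − 0.128 = 4.742 Mbps.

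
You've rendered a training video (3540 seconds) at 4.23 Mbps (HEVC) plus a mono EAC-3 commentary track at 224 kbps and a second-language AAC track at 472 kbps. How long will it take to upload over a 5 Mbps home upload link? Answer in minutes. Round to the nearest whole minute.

Audio total: 224 + 472 = 696 kbps = 0.696 Mbps.
Total bitrate: 4.926 Mbps.
File: 4.926 Mbps × 3540 s = 17438.0 Mb.
At 5 Mbps: 17438.0 / 5 = 3487.6 s ≈ 58.1 minutes.

58 minutes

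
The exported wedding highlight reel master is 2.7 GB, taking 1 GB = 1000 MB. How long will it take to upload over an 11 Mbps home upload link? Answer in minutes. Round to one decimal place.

32.7 minutes

File: 2.7 GB = 21600.0 Mb.
At 11 Mbps: 21600.0 / 11 = 1963.6 s ≈ 32.7 minutes.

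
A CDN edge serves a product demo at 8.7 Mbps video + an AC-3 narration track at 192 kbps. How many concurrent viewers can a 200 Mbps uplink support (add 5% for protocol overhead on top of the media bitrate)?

21

Audio: 192 kbps = 0.192 Mbps.
Per-viewer media rate: 8.892 Mbps.
On the wire with 5% overhead: 9.337 Mbps.
200 Mbps = 200.0 Mbps; 200.0 / 9.337 = 21.42 → 21 viewers.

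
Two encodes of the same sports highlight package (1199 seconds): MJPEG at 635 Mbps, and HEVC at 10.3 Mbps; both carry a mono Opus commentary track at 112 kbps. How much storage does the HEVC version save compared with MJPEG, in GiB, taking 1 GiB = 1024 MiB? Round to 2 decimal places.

Audio: 112 kbps = 0.112 Mbps.
MJPEG: 635.112 Mbps × 1199 s = 761499.3 Mb = 88.650 GiB.
HEVC: 10.412 Mbps × 1199 s = 12484.0 Mb = 1.453 GiB.
Saving: 88.650 − 1.453 = 87.197 GiB.

87.20 GiB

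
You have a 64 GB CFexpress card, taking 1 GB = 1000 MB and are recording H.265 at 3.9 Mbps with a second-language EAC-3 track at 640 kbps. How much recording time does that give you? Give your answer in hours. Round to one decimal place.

31.3 hours

Audio: 640 kbps = 0.640 Mbps.
Total bitrate: 3.9 + 0.640 = 4.540 Mbps.
Capacity: 64 GB = 512,000 Mb.
Recording time: 512,000 / 4.540 = 112,775 s ≈ 31.3 hours.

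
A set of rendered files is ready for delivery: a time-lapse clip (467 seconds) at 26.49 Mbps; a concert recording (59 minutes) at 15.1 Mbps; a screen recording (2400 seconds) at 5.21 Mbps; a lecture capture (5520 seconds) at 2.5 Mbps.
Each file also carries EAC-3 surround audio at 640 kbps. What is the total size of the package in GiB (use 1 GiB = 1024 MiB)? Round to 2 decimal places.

Audio: 640 kbps = 0.640 Mbps.
time-lapse clip: 27.130 Mbps × 467 s = 12669.7 Mb
concert recording: 15.740 Mbps × 3540 s = 55719.6 Mb
screen recording: 5.850 Mbps × 2400 s = 14040.0 Mb
lecture capture: 3.140 Mbps × 5520 s = 17332.8 Mb
Total: 99762.1 Mb = 12470.3 MB.
= 11.61 GiB.

11.61 GiB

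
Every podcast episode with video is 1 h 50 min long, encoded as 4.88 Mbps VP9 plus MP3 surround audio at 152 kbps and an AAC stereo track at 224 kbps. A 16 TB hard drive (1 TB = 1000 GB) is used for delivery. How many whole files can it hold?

3689

1 h 50 min = 110 min = 6600 s
Audio total: 152 + 224 = 376 kbps = 0.376 Mbps.
Total bitrate: 5.256 Mbps.
Per item: 5.256 Mbps × 6600 s = 34,690 Mb = 4,336 MB.
Capacity: 16 TB = 128,000,000 Mb; 3689.87 items → 3689 complete.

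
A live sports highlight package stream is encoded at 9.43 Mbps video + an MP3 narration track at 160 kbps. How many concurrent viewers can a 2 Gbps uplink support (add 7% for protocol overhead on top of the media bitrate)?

Audio: 160 kbps = 0.160 Mbps.
Per-viewer media rate: 9.590 Mbps.
On the wire with 7% overhead: 10.261 Mbps.
2 Gbps = 2,000 Mbps; 2,000 / 10.261 = 194.91 → 194 viewers.

194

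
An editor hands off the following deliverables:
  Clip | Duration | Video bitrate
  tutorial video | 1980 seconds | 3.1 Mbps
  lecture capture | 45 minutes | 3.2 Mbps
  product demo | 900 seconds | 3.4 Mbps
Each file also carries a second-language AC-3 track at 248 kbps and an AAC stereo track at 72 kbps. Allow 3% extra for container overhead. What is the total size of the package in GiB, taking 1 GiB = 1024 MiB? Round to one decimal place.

Audio total: 248 + 72 = 320 kbps = 0.320 Mbps.
tutorial video: 3.420 Mbps × 1980 s × 1.03 = 6974.7 Mb
lecture capture: 3.520 Mbps × 2700 s × 1.03 = 9789.1 Mb
product demo: 3.720 Mbps × 900 s × 1.03 = 3448.4 Mb
Total: 20212.3 Mb = 2526.5 MB.
= 2.353 GiB.

2.4 GiB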